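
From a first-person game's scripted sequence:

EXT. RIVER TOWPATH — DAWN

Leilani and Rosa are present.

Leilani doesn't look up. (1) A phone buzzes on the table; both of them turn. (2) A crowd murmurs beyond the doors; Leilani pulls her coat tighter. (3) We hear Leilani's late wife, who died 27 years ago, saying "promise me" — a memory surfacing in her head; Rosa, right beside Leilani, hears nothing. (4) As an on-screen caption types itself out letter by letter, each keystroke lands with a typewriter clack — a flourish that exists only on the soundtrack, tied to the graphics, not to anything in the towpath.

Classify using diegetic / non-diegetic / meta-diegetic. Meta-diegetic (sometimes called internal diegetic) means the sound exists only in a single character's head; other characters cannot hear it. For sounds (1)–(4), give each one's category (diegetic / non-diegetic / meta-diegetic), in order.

Sound (1): an in-world source (a phone); characters could hear it, so diegetic.
Sound (2): it's the actual ambient sound of the location, so diegetic.
Sound (3): a remembered line, private to Leilani — not present in the room, not audible to Rosa, so meta-diegetic.
Sound (4): it accompanies on-screen graphics, not anything inside the story world, so non-diegetic.

diegetic, diegetic, meta-diegetic, non-diegetic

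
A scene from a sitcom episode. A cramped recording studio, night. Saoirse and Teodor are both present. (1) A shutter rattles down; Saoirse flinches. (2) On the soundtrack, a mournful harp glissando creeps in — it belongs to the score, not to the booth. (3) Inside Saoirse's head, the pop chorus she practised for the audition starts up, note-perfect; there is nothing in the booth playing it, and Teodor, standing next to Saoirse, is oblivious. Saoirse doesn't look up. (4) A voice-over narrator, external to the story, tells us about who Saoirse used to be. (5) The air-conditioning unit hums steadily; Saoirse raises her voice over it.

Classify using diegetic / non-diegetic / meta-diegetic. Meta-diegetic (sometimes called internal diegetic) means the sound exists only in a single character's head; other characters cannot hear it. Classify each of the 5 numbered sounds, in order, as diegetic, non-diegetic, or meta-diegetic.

(1) is diegetic: a shutter is a real object/event in the scene's world.
(2) is non-diegetic: score with no on-screen or off-screen source; it exists for the audience alone.
Sound (3): it lives in Saoirse's subjectivity, not in the booth, so meta-diegetic.
Sound (4): external voice-over — not a character, not heard by anyone in the scene, so non-diegetic.
Sound (5): it's the actual ambient sound of the location, so diegetic.

diegetic, non-diegetic, meta-diegetic, non-diegetic, diegetic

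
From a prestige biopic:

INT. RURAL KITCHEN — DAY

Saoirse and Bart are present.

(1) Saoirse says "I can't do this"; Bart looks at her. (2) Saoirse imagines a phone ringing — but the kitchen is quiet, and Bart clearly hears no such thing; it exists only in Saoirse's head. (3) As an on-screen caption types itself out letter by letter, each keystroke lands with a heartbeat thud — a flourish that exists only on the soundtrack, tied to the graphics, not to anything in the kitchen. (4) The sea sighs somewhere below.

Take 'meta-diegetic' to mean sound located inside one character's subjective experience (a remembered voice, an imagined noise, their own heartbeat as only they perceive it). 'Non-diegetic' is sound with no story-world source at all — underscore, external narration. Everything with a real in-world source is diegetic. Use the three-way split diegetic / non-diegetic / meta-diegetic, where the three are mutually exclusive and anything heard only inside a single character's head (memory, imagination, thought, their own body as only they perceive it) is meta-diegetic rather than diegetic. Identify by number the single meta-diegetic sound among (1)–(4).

2

(1) is diegetic: spoken by a character present in the story world.
Sound (2): Saoirse alone 'hears' it — an imagined sound, not present in the space, so meta-diegetic.
(3) is non-diegetic: sound married to a title/caption — outside the diegesis by definition.
(4) the sea is part of the location's real environment → diegetic.
Only (2) is meta-diegetic.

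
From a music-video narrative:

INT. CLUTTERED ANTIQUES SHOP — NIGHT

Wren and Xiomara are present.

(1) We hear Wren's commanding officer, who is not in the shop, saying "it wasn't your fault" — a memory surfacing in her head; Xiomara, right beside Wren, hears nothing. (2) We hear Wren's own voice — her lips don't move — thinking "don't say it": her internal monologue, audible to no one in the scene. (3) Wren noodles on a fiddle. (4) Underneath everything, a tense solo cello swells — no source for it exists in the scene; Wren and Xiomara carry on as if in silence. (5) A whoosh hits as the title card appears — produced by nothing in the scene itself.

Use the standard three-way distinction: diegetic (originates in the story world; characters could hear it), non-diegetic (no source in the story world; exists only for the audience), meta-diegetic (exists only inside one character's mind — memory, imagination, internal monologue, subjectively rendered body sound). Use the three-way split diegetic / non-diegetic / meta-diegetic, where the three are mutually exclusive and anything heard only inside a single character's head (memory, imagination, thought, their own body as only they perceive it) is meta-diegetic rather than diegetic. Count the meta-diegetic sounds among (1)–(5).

2

(1) a remembered line, private to Wren — not present in the room, not audible to Xiomara → meta-diegetic.
Sound (2): it's Wren's unspoken thought, heard only by the audience via her subjectivity, so meta-diegetic.
Sound (3): the instrument and the performer are both in the scene, so diegetic.
(4) is non-diegetic: it has no source in the story world and no character can hear it — it's underscore.
(5) is non-diegetic: nothing in the scene produces it; it's an accent added for the audience.
So 2 of the 5 are meta-diegetic: (1), (2).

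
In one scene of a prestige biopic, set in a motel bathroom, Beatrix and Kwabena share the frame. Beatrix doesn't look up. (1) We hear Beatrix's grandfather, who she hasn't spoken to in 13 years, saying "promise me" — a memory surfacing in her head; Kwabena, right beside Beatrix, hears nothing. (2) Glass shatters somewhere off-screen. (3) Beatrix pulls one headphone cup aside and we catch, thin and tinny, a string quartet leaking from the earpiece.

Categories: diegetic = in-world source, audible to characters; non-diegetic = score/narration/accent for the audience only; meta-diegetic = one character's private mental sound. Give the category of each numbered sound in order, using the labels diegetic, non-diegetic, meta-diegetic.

meta-diegetic, diegetic, diegetic

Sound (1): the voice is a memory playing only inside Beatrix's mind; Kwabena can't hear it, so meta-diegetic.
Sound (2): the sound comes from glass physically present in the location, so diegetic.
Sound (3): it's leaking from a physical pair of headphones in the scene, so diegetic.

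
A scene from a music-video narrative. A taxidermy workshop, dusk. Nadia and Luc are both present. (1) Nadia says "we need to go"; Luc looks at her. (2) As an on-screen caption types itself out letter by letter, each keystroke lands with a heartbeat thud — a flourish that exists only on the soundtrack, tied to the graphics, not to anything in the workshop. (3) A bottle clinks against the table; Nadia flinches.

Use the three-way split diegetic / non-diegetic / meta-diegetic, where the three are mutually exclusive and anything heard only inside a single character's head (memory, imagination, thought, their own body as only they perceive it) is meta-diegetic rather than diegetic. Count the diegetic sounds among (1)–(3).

2

(1) is diegetic: Nadia is a character speaking aloud in the scene.
Sound (2): the caption isn't part of the story world, so neither is the sound tied to it, so non-diegetic.
Sound (3): an in-world source (a bottle); characters could hear it, so diegetic.
So 2 of the 3 are diegetic: (1), (3).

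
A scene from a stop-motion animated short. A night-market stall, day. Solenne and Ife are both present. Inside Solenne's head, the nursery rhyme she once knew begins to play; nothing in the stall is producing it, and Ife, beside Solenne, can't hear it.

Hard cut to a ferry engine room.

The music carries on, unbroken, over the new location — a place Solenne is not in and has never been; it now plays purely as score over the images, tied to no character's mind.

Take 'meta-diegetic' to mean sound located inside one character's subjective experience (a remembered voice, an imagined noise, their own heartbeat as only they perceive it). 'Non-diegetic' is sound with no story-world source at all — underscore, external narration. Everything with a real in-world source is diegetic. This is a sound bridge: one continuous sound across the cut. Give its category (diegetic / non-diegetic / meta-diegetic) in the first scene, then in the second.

meta-diegetic, non-diegetic

Scene one: the music exists only inside Solenne's mind; Ife can't hear it → meta-diegetic.
Scene two: it's detached from Solenne entirely and plays over unrelated images with no in-world source — conventional underscore → non-diegetic.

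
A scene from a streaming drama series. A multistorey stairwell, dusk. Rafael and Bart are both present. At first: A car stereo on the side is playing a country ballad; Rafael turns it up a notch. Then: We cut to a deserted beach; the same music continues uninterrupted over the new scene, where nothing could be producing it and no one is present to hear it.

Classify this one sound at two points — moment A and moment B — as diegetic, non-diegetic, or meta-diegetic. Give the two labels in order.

Moment A: a car stereo is a real in-scene source and Rafael reacts to it → diegetic.
Moment B: there is no longer any in-world source and no one can hear it — it has become underscore → non-diegetic.

diegetic, non-diegetic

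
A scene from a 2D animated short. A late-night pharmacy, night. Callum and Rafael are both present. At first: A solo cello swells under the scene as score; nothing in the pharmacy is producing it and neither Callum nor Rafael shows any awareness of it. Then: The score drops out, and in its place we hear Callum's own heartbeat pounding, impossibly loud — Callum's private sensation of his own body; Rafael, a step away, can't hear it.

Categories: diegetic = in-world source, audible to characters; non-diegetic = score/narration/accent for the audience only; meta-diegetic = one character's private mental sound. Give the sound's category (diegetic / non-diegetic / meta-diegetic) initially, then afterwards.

Initially: underscore with no in-world source, inaudible to the characters → non-diegetic.
Afterwards: the body sound is Callum's subjective perception alone — Rafael can't hear it → meta-diegetic.

non-diegetic, meta-diegetic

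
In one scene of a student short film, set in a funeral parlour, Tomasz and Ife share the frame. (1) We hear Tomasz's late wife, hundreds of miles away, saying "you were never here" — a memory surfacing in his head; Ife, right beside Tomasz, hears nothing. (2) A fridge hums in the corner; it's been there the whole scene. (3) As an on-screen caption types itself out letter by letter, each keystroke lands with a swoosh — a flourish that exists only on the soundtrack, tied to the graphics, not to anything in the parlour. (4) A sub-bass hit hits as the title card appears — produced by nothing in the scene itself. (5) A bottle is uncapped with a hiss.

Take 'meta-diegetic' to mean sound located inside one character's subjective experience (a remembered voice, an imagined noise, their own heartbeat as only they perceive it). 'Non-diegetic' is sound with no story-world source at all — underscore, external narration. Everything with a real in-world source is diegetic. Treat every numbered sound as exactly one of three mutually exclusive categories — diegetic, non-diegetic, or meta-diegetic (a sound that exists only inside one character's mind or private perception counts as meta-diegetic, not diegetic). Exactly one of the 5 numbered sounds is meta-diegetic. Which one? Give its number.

1

(1) a remembered line, private to Tomasz — not present in the room, not audible to Ife → meta-diegetic.
Sound (2): it's the actual ambient sound of the location, so diegetic.
Sound (3): the caption isn't part of the story world, so neither is the sound tied to it, so non-diegetic.
(4) nothing in the scene produces it; it's an accent added for the audience → non-diegetic.
Sound (5): an in-world source (a bottle); characters could hear it, so diegetic.
Only (1) is meta-diegetic.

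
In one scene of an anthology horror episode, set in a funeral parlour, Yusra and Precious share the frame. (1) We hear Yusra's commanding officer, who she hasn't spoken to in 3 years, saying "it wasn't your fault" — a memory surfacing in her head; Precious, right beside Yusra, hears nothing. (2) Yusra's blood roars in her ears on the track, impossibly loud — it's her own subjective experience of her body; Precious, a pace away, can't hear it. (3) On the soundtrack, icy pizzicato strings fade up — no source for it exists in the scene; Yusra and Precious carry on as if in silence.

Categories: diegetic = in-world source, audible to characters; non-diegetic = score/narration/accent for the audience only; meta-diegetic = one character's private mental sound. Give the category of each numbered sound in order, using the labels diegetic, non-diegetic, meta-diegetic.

Sound (1): it's Yusra's recollection rendered as sound; the other character can't hear it, so meta-diegetic.
Sound (2): it's Yusra's internal bodily sensation rendered as sound; only Yusra 'hears' it, so meta-diegetic.
(3) it has no source in the story world and no character can hear it — it's underscore → non-diegetic.

meta-diegetic, meta-diegetic, non-diegetic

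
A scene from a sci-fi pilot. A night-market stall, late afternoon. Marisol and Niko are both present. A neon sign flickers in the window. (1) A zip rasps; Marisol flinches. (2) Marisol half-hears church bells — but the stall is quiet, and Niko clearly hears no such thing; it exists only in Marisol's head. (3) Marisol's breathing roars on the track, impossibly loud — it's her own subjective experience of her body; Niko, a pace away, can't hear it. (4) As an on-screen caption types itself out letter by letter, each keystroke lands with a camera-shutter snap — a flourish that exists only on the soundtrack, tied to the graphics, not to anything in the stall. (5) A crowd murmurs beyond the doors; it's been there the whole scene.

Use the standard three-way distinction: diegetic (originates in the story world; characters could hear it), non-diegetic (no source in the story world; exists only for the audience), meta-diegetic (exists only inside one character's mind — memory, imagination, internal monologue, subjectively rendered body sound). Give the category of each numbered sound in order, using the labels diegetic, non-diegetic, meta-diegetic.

(1) the sound comes from a zip physically present in the location → diegetic.
Sound (2): subjective to Marisol: the stall is silent and Niko hears nothing, so meta-diegetic.
(3) point-of-audition from inside Marisol's body; not a sound in the room → meta-diegetic.
(4) is non-diegetic: sound married to a title/caption — outside the diegesis by definition.
(5) is diegetic: a crowd is part of the location's real environment.

diegetic, meta-diegetic, meta-diegetic, non-diegetic, diegetic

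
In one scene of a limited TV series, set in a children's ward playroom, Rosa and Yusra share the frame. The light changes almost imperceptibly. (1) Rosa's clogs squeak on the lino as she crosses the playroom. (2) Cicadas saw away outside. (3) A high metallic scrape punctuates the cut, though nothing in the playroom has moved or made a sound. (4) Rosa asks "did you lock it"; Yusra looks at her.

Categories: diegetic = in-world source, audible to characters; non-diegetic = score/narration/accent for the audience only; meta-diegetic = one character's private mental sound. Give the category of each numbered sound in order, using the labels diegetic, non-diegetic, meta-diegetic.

Sound (1): a character's body making contact with the set — an in-world sound, so diegetic.
Sound (2): cicadas is part of the location's real environment, so diegetic.
(3) nothing in the scene produces it; it's an accent added for the audience → non-diegetic.
(4) is diegetic: Rosa is a character speaking aloud in the scene.

diegetic, diegetic, non-diegetic, diegetic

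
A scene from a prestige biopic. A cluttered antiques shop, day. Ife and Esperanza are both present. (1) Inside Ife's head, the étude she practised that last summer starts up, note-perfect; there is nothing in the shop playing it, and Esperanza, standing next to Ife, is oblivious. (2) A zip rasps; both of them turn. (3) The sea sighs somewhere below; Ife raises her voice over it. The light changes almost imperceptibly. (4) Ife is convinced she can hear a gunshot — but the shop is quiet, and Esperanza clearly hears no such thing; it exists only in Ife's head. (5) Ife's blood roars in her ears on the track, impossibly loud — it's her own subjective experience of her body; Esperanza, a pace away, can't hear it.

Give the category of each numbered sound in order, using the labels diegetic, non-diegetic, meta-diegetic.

meta-diegetic, diegetic, diegetic, meta-diegetic, meta-diegetic

(1) it lives in Ife's subjectivity, not in the shop → meta-diegetic.
Sound (2): the sound comes from a zip physically present in the location, so diegetic.
(3) is diegetic: it's the actual ambient sound of the location.
(4) is meta-diegetic: Ife alone 'hears' it — an imagined sound, not present in the space.
(5) is meta-diegetic: it's Ife's internal bodily sensation rendered as sound; only Ife 'hears' it.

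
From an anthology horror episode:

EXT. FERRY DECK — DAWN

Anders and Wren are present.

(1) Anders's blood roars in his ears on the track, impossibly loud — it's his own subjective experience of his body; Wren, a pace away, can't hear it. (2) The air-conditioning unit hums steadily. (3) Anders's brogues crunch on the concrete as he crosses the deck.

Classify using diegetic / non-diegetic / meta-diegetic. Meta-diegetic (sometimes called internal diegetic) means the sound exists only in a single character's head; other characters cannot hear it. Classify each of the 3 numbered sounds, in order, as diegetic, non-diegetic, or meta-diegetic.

meta-diegetic, diegetic, diegetic

(1) it's Anders's internal bodily sensation rendered as sound; only Anders 'hears' it → meta-diegetic.
(2) the air-conditioning unit is part of the location's real environment → diegetic.
(3) is diegetic: Anders's footsteps are produced in the story world.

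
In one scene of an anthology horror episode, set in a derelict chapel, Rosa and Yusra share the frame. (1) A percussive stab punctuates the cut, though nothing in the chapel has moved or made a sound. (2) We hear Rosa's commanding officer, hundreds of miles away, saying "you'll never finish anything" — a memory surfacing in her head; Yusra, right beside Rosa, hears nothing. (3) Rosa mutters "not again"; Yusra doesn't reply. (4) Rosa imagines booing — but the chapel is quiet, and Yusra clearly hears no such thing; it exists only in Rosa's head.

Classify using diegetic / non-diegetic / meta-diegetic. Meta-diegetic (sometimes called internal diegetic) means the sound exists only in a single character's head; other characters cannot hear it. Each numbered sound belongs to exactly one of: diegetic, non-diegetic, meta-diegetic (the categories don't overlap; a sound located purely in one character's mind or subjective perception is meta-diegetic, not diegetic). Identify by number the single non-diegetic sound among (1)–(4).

1

Sound (1): an editorial stinger — it belongs to the cut, not the story world, so non-diegetic.
Sound (2): the voice is a memory playing only inside Rosa's mind; Yusra can't hear it, so meta-diegetic.
Sound (3): spoken by a character present in the story world, so diegetic.
(4) subjective to Rosa: the chapel is silent and Yusra hears nothing → meta-diegetic.
Only (1) is non-diegetic.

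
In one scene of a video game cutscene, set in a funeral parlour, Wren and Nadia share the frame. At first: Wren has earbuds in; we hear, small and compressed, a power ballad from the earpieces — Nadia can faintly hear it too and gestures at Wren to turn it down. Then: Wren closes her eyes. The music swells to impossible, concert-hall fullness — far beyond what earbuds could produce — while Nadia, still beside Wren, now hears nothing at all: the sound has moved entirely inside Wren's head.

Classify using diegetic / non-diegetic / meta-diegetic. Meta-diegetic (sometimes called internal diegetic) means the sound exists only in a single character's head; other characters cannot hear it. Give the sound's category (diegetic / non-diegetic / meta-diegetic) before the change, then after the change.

Before the change: the earbuds are a physical source both characters can hear → diegetic.
After the change: the music now exists only as Wren's subjective experience; Nadia can no longer hear it → meta-diegetic.

diegetic, meta-diegetic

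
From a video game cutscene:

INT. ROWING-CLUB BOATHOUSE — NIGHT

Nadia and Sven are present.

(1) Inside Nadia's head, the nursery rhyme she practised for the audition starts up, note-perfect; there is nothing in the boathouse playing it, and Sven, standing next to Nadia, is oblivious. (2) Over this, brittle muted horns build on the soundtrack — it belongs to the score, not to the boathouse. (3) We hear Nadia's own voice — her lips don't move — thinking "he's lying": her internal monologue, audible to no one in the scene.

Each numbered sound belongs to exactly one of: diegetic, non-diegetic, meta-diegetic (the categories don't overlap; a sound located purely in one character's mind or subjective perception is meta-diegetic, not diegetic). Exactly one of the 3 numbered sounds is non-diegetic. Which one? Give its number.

2

(1) is meta-diegetic: remembered music, private to Nadia — Sven is oblivious because it isn't in the room.
Sound (2): nothing in the boathouse produces it and the characters don't hear it — pure soundtrack, so non-diegetic.
(3) internal monologue — inside Nadia's mind, not spoken into the scene → meta-diegetic.
Only (2) is non-diegetic.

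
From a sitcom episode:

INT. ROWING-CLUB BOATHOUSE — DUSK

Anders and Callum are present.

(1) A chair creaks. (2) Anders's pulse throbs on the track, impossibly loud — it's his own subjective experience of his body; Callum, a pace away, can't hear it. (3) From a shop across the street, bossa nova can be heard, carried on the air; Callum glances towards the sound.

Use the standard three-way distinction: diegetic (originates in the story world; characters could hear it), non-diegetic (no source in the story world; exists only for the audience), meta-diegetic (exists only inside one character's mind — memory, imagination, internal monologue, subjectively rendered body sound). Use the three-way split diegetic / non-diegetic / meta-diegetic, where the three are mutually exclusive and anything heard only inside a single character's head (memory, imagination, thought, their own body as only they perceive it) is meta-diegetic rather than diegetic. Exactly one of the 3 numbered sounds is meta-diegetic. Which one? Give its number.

2

(1) a chair is a real object/event in the scene's world → diegetic.
(2) is meta-diegetic: point-of-audition from inside Anders's body; not a sound in the room.
Sound (3): it's coming from a shop across the street — a location within the story world — and Callum reacts, so diegetic.
Only (2) is meta-diegetic.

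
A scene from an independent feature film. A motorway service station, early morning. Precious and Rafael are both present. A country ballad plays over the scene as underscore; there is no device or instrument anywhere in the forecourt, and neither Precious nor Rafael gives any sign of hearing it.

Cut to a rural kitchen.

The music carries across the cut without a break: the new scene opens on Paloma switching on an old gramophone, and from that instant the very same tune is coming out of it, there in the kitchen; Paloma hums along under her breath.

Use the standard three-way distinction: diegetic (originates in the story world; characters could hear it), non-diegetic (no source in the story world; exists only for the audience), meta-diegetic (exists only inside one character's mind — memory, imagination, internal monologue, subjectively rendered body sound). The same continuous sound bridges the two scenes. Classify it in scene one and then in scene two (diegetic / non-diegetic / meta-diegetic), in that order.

non-diegetic, diegetic

Scene one: there's no in-world source anywhere and no character hears it — underscore for the audience only → non-diegetic.
Scene two: once Paloma turns on an old gramophone, the music has a real source in the story world and Paloma reacts to it → diegetic.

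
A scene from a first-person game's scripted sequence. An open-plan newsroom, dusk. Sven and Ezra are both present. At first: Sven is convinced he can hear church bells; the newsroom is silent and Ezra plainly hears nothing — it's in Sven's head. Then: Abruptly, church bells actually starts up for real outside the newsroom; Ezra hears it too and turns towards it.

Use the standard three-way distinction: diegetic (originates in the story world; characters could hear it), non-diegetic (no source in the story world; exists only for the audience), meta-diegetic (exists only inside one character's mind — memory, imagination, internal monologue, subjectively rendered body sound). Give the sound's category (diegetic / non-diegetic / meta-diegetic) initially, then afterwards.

meta-diegetic, diegetic

Initially: only Sven 'hears' it — imagined, in his mind → meta-diegetic.
Afterwards: now there's a real external source and Ezra hears it too — in the story world → diegetic.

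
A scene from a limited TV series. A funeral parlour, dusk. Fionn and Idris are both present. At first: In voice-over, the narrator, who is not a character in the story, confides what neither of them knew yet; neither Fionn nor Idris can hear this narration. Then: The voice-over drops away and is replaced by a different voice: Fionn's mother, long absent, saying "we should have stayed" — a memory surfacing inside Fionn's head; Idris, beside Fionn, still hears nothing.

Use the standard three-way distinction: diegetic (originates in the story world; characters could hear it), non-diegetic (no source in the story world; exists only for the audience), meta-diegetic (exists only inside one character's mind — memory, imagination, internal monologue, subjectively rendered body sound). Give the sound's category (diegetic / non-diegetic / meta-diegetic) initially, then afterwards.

Initially: the external narrator addresses only the audience — outside the story world → non-diegetic.
Afterwards: the replacement voice is a memory inside Fionn's mind specifically → meta-diegetic.

non-diegetic, meta-diegetic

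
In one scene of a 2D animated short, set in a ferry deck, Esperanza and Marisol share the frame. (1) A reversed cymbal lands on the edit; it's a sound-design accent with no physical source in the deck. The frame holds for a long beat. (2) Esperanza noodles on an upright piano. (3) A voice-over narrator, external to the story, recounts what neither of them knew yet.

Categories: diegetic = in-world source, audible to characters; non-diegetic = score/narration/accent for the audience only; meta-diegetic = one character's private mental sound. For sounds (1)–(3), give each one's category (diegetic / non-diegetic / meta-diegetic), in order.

(1) is non-diegetic: an editorial stinger — it belongs to the cut, not the story world.
Sound (2): Esperanza is producing the music live, in the story world, so diegetic.
(3) external voice-over — not a character, not heard by anyone in the scene → non-diegetic.

non-diegetic, diegetic, non-diegetic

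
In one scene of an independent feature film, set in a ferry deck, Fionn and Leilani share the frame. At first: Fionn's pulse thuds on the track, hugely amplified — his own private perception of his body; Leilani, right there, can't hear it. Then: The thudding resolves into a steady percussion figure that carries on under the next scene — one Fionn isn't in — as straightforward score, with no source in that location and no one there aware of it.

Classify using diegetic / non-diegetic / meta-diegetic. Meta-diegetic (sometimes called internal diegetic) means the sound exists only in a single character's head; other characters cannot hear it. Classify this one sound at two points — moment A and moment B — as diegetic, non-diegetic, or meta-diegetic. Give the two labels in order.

Moment A: it's Fionn's subjective body sound, inaudible to Leilani → meta-diegetic.
Moment B: detached from Fionn and playing as sourceless score over a scene he isn't in — for the audience only → non-diegetic.

meta-diegetic, non-diegetic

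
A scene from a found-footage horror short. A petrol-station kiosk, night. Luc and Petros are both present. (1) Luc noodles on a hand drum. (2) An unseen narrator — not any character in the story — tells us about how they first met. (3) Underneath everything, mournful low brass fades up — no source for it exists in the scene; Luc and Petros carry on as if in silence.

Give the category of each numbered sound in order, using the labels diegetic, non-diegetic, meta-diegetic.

Sound (1): the instrument and the performer are both in the scene, so diegetic.
(2) external voice-over — not a character, not heard by anyone in the scene → non-diegetic.
(3) is non-diegetic: it has no source in the story world and no character can hear it — it's underscore.

diegetic, non-diegetic, non-diegetic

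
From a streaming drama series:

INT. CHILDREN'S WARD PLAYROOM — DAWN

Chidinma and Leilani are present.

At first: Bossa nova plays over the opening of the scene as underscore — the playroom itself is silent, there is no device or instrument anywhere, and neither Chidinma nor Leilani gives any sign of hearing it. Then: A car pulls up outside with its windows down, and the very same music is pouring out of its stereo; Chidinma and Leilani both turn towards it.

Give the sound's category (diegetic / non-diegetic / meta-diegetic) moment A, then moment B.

Moment A: no in-world source exists and no character can hear it — underscore → non-diegetic.
Moment B: the car stereo is now a real source in the story world and the characters hear it → diegetic.

non-diegetic, diegetic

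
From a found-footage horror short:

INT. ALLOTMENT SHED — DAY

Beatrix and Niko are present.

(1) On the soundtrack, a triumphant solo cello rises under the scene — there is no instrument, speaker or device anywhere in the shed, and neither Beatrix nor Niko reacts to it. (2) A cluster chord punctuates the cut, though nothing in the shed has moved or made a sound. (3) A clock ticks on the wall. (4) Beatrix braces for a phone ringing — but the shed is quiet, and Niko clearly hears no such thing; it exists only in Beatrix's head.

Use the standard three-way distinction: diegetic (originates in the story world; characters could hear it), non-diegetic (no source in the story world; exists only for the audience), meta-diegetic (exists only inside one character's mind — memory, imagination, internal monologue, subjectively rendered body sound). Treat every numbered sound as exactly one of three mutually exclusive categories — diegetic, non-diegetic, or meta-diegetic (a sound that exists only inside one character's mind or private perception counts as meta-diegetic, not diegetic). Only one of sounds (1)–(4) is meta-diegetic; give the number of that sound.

(1) is non-diegetic: it has no source in the story world and no character can hear it — it's underscore.
Sound (2): nothing in the scene produces it; it's an accent added for the audience, so non-diegetic.
Sound (3): an in-world source (a clock); characters could hear it, so diegetic.
Sound (4): Beatrix alone 'hears' it — an imagined sound, not present in the space, so meta-diegetic.
Only (4) is meta-diegetic.

4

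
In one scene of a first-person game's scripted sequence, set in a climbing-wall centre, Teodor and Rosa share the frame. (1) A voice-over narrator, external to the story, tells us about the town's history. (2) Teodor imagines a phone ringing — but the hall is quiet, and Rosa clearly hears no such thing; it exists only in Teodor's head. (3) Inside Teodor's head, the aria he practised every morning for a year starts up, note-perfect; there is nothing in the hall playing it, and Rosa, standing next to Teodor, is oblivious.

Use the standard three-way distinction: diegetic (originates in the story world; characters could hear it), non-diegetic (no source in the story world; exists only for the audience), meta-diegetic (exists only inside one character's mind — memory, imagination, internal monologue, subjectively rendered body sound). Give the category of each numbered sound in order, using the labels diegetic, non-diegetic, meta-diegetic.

non-diegetic, meta-diegetic, meta-diegetic

(1) the narrator exists outside the story world, addressing only the audience → non-diegetic.
(2) subjective to Teodor: the hall is silent and Rosa hears nothing → meta-diegetic.
(3) is meta-diegetic: the music is a memory playing inside Teodor's mind alone; no real-world source, Rosa can't hear it.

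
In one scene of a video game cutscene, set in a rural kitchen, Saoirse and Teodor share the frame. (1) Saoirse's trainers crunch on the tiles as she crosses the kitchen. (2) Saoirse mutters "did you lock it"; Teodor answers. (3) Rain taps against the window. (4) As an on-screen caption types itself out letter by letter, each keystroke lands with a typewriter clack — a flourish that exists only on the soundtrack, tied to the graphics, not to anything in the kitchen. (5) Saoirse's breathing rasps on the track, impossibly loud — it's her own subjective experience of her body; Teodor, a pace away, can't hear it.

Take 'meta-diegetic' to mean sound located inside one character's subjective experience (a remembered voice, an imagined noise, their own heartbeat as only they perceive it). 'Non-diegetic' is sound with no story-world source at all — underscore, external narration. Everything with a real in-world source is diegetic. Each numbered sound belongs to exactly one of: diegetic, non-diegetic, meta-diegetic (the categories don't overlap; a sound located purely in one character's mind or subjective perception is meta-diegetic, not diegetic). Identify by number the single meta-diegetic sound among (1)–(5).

(1) a character's body making contact with the set — an in-world sound → diegetic.
(2) Saoirse is a character speaking aloud in the scene → diegetic.
Sound (3): rain is part of the location's real environment, so diegetic.
Sound (4): sound married to a title/caption — outside the diegesis by definition, so non-diegetic.
(5) is meta-diegetic: point-of-audition from inside Saoirse's body; not a sound in the room.
Only (5) is meta-diegetic.

5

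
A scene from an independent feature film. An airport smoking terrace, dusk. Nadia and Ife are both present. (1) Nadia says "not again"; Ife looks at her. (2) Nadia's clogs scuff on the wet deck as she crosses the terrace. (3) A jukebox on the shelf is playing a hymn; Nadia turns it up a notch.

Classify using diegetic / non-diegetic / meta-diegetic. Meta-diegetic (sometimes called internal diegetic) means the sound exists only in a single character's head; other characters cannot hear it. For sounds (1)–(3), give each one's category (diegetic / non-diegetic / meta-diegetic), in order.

Sound (1): on-screen dialogue — Nadia speaks and Ife is there to hear, so diegetic.
(2) Nadia's footsteps are produced in the story world → diegetic.
Sound (3): the music comes from an on-screen device that Nadia responds to, so diegetic.

diegetic, diegetic, diegetic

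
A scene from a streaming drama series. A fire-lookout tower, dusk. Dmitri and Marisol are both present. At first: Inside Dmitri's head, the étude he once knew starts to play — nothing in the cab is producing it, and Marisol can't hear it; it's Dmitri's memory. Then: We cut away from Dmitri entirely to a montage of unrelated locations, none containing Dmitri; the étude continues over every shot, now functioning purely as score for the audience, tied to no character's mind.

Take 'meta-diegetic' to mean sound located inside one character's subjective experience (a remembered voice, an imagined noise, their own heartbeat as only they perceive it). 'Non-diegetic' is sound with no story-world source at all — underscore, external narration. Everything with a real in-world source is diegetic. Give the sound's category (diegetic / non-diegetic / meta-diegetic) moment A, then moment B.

meta-diegetic, non-diegetic

Moment A: the music lives inside Dmitri's mind alone; Marisol can't hear it → meta-diegetic.
Moment B: once it plays over shots Dmitri isn't in, detached from any character's subjectivity, it's conventional underscore → non-diegetic.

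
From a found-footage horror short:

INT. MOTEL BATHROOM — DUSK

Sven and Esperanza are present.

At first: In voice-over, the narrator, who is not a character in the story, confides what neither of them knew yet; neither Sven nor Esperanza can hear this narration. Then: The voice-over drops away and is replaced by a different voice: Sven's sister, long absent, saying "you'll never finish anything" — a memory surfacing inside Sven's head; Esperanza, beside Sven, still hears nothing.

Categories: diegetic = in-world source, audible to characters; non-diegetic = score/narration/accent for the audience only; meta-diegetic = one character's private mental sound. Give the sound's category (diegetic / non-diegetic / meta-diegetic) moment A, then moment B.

non-diegetic, meta-diegetic

Moment A: the external narrator addresses only the audience — outside the story world → non-diegetic.
Moment B: the replacement voice is a memory inside Sven's mind specifically → meta-diegetic.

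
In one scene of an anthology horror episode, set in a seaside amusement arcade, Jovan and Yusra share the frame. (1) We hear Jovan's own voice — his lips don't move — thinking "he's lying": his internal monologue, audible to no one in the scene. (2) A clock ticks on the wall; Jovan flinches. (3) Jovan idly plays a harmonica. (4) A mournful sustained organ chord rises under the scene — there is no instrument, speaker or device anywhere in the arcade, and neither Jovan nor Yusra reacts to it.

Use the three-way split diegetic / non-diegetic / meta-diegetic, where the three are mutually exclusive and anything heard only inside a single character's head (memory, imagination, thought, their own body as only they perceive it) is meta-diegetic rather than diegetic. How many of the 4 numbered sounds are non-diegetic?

1

(1) internal monologue — inside Jovan's mind, not spoken into the scene → meta-diegetic.
Sound (2): a clock is a real object/event in the scene's world, so diegetic.
(3) is diegetic: the instrument and the performer are both in the scene.
Sound (4): score with no on-screen or off-screen source; it exists for the audience alone, so non-diegetic.
So 1 of the 4 is non-diegetic: (4).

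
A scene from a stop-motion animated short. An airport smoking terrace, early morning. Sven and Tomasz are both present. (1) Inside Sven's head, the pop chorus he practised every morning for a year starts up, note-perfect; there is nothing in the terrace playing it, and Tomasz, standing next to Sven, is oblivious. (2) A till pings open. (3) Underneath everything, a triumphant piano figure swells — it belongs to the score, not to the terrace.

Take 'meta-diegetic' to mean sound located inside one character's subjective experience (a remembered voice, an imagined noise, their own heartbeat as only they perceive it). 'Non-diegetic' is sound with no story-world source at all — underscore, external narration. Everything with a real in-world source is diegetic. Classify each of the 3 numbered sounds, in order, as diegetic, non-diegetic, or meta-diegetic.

(1) it lives in Sven's subjectivity, not in the terrace → meta-diegetic.
Sound (2): a till is a real object/event in the scene's world, so diegetic.
(3) score with no on-screen or off-screen source; it exists for the audience alone → non-diegetic.

meta-diegetic, diegetic, non-diegetic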